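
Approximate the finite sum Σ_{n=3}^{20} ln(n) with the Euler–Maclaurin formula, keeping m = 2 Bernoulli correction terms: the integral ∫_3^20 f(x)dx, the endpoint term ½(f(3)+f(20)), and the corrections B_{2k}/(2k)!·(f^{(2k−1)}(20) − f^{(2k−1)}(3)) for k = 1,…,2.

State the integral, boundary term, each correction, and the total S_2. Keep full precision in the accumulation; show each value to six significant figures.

The integral term ∫_3^20 ln(x) dx = 39.6188.
½[f(3) + f(20)] = ½[1.09861 + 2.99573] = 2.04717.
Integral + boundary = 41.6660.
Correction k=1: B_{2}/2! · (f^{(1)}(20) − f^{(1)}(3)) = 1/12 · (0.0500000 − 0.333333) = -0.0236111.
Partial sum through k=1: 41.6424.
Correction k=2: B_{4}/4! · (f^{(3)}(20) − f^{(3)}(3)) = −1/720 · (0.000250000 − 0.0740741) = 0.000102533.

S_2 ≈ 41.6425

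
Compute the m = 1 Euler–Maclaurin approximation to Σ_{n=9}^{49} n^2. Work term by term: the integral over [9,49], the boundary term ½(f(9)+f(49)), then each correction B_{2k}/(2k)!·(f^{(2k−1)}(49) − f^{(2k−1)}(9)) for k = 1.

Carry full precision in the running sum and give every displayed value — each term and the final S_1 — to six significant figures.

S_1 ≈ 40221.0

∫_9^49 x^2 dx evaluates to 38973.3.
½[f(9) + f(49)] = ½[81.0000 + 2401.00] = 1241.00.
So far: 40214.3.
k=1: B_{2}/(2)! × [f^{(1)}(49) − f^{(1)}(9)] = 1/12 × (98.0000 − 18.0000) = 6.66667.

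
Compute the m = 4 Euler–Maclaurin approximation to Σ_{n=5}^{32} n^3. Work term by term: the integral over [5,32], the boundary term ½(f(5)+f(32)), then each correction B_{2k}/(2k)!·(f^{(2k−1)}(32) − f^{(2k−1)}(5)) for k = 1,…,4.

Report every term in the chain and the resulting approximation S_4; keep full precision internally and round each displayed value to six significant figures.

S_4 ≈ 278684

∫_5^32 x^3 dx evaluates to 261988.
½[f(5) + f(32)] = ½[125.000 + 32768.0] = 16446.5.
Integral + boundary = 278434.
k=1: B_{2}/(2)! × [f^{(1)}(32) − f^{(1)}(5)] = 1/12 × (3072.00 − 75.0000) = 249.750.
Running total after k=1: 278684.
k=2: B_{4}/(4)! × [f^{(3)}(32) − f^{(3)}(5)] = −1/720 × (6.00000 − 6.00000) = 0.00000.
Running total after k=2: 278684.
k=3: B_{6}/(6)! × [f^{(5)}(32) − f^{(5)}(5)] = 1/30240 × (0.00000 − 0.00000) = 0.00000.
Running total after k=3: 278684.
k=4: B_{8}/(8)! × [f^{(7)}(32) − f^{(7)}(5)] = −1/1209600 × (0.00000 − 0.00000) = 0.00000.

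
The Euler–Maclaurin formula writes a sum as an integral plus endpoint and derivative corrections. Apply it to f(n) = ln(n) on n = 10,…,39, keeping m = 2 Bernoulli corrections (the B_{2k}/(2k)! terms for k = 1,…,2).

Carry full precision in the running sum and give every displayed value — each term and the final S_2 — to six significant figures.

S_2 ≈ 93.8299

Integral: ∫_10^39 ln(x) dx = 90.8531.
Endpoint term: (f(10) + f(39))/2 = (2.30259 + 3.66356)/2 = 2.98307.
Integral + boundary = 93.8361.
Correction k=1: B_{2}/2! · (f^{(1)}(39) − f^{(1)}(10)) = 1/12 · (0.0256410 − 0.100000) = -0.00619658.
After k=1: 93.8299.
Correction k=2: B_{4}/4! · (f^{(3)}(39) − f^{(3)}(10)) = −1/720 · (3.37160e-05 − 0.00200000) = 2.73095e-06.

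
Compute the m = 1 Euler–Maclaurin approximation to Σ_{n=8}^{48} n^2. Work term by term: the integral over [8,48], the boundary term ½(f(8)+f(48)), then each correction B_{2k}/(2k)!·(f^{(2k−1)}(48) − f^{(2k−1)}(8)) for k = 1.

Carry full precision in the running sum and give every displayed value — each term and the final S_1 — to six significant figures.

The integral term ∫_8^48 x^2 dx = 36693.3.
Boundary: ½(f(8) + f(48)) = ½(64.0000 + 2304.00) = 1184.00.
Running total after boundary: 37877.3.
Order-1 term: 1/12 · (96.0000 − 16.0000) = 6.66667.

S_1 ≈ 37884.0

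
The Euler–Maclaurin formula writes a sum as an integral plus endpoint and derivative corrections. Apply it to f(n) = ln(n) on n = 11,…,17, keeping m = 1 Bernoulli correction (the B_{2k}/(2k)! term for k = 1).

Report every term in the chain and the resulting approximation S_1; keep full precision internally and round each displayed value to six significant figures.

∫_11^17 ln(x) dx evaluates to 15.7878.
½[f(11) + f(17)] = ½[2.39790 + 2.83321] = 2.61555.
Running total after boundary: 18.4033.
Correction k=1: B_{2}/2! · (f^{(1)}(17) − f^{(1)}(11)) = 1/12 · (0.0588235 − 0.0909091) = -0.00267380.

S_1 ≈ 18.4007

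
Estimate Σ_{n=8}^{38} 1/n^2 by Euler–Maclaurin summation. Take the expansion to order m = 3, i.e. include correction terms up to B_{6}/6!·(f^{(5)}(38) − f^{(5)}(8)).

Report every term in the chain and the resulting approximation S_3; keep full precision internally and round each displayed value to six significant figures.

The integral term ∫_8^38 1/x^2 dx = 0.0986842.
½[f(8) + f(38)] = ½[0.0156250 + 0.000692521] = 0.00815876.
Integral + boundary = 0.106843.
Correction k=1: B_{2}/2! · (f^{(1)}(38) − f^{(1)}(8)) = 1/12 · (-3.64485e-05 − (-0.00390625)) = 0.000322483.
After k=1: 0.107165.
Correction k=2: B_{4}/4! · (f^{(3)}(38) − f^{(3)}(8)) = −1/720 · (-3.02896e-07 − (-0.000732422)) = -1.01683e-06.
After k=2: 0.107164.
Correction k=3: B_{6}/6! · (f^{(5)}(38) − f^{(5)}(8)) = 1/30240 · (-6.29285e-09 − (-0.000343323)) = 1.13531e-08.

S_3 ≈ 0.107164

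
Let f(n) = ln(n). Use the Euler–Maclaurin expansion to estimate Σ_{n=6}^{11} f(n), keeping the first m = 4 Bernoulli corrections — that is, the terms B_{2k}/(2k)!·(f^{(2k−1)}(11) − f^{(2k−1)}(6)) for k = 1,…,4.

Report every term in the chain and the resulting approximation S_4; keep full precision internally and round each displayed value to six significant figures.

Integral: ∫_6^11 ln(x) dx = 10.6263.
½[f(6) + f(11)] = ½[1.79176 + 2.39790] = 2.09483.
So far: 12.7211.
k=1: B_{2}/(2)! × [f^{(1)}(11) − f^{(1)}(6)] = 1/12 × (0.0909091 − 0.166667) = -0.00631313.
Partial sum through k=1: 12.7148.
k=2: B_{4}/(4)! × [f^{(3)}(11) − f^{(3)}(6)] = −1/720 × (0.00150263 − 0.00925926) = 1.07731e-05.
Partial sum through k=2: 12.7148.
k=3: B_{6}/(6)! × [f^{(5)}(11) − f^{(5)}(6)] = 1/30240 × (0.000149021 − 0.00308642) = -9.71362e-08.
Partial sum through k=3: 12.7148.
k=4: B_{8}/(8)! × [f^{(7)}(11) − f^{(7)}(6)] = −1/1209600 × (3.69474e-05 − 0.00257202) = 2.09579e-09.

S_4 ≈ 12.7148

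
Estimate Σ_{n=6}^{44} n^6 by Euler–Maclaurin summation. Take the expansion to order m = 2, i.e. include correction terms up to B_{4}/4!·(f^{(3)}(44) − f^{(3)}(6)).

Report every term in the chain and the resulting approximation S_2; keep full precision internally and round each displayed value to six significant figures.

∫_6^44 x^6 dx evaluates to 4.56111e+10.
Boundary: ½(f(6) + f(44)) = ½(46656.0 + 7.25631e+09) = 3.62818e+09.
Integral + boundary = 4.92393e+10.
Order-1 term: 1/12 · (9.89497e+08 − 46656.0) = 8.24542e+07.
Running total after k=1: 4.93217e+10.
Order-2 term: −1/720 · (1.02221e+07 − 25920.0) = -14161.3.

S_2 ≈ 4.93217e+10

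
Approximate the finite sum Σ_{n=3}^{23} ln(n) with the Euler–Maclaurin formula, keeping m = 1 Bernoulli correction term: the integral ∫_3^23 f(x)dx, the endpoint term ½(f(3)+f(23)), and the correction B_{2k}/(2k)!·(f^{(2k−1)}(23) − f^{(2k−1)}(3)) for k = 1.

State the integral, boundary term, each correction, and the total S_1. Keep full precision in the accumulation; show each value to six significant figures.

∫_3^23 ln(x) dx evaluates to 48.8205.
Endpoint term: (f(3) + f(23))/2 = (1.09861 + 3.13549)/2 = 2.11705.
So far: 50.9376.
Correction k=1: B_{2}/2! · (f^{(1)}(23) − f^{(1)}(3)) = 1/12 · (0.0434783 − 0.333333) = -0.0241546.

S_1 ≈ 50.9134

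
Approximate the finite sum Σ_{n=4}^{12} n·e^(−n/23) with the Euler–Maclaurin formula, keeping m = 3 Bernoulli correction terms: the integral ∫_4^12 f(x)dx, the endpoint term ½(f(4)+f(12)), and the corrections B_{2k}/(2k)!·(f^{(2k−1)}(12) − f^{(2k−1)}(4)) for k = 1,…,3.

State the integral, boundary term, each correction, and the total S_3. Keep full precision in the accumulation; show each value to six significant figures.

S_3 ≈ 49.3198

Integral: ∫_4^12 x·e^(−x/23) dx = 44.1123.
Boundary: ½(f(4) + f(12)) = ½(3.36148 + 7.12185) = 5.24166.
So far: 49.3540.
k=1: B_{2}/(2)! × [f^{(1)}(12) − f^{(1)}(4)] = 1/12 × (0.283842 − 0.694219) = -0.0341981.
Running total after k=1: 49.3198.
k=2: B_{4}/(4)! × [f^{(3)}(12) − f^{(3)}(4)] = −1/720 × (0.00278037 − 0.00448952) = 2.37382e-06.
Running total after k=2: 49.3198.
k=3: B_{6}/(6)! × [f^{(5)}(12) − f^{(5)}(4)] = 1/30240 × (9.49751e-06 − 1.44929e-05) = -1.65190e-10.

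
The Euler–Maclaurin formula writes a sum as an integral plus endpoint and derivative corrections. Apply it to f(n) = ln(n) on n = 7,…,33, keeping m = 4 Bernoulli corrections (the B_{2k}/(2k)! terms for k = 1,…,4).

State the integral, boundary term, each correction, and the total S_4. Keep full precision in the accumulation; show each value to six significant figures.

S_4 ≈ 78.4752

The integral term ∫_7^33 ln(x) dx = 75.7634.
½[f(7) + f(33)] = ½[1.94591 + 3.49651] = 2.72121.
Running total after boundary: 78.4846.
Correction k=1: B_{2}/2! · (f^{(1)}(33) − f^{(1)}(7)) = 1/12 · (0.0303030 − 0.142857) = -0.00937951.
Partial sum through k=1: 78.4752.
Correction k=2: B_{4}/4! · (f^{(3)}(33) − f^{(3)}(7)) = −1/720 · (5.56529e-05 − 0.00583090) = 8.02118e-06.
Partial sum through k=2: 78.4752.
Correction k=3: B_{6}/6! · (f^{(5)}(33) − f^{(5)}(7)) = 1/30240 · (6.13256e-07 − 0.00142798) = -4.72012e-08.
Partial sum through k=3: 78.4752.
Correction k=4: B_{8}/8! · (f^{(7)}(33) − f^{(7)}(7)) = −1/1209600 · (1.68941e-08 − 0.000874271) = 7.22763e-10.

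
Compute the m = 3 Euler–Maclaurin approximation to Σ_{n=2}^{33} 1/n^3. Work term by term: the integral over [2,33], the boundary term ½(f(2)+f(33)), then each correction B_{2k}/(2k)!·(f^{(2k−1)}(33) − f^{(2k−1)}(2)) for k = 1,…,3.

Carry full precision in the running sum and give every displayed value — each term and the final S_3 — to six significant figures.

∫_2^33 1/x^3 dx evaluates to 0.124541.
Boundary: ½(f(2) + f(33)) = ½(0.125000 + 2.78265e-05) = 0.0625139.
So far: 0.187055.
Correction k=1: B_{2}/2! · (f^{(1)}(33) − f^{(1)}(2)) = 1/12 · (-2.52968e-06 − (-0.187500)) = 0.0156248.
Running total after k=1: 0.202680.
Correction k=2: B_{4}/4! · (f^{(3)}(33) − f^{(3)}(2)) = −1/720 · (-4.64588e-08 − (-0.937500)) = -0.00130208.
Running total after k=2: 0.201377.
Correction k=3: B_{6}/6! · (f^{(5)}(33) − f^{(5)}(2)) = 1/30240 · (-1.79180e-09 − (-9.84375)) = 0.000325521.

S_3 ≈ 0.201703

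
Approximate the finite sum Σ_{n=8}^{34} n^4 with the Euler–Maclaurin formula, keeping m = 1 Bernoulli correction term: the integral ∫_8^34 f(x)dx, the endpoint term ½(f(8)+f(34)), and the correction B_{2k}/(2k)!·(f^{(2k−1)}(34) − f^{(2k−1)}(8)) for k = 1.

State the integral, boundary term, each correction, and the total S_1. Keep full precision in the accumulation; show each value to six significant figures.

S_1 ≈ 9.76368e+06

∫_8^34 x^4 dx evaluates to 9.08053e+06.
Endpoint term: (f(8) + f(34))/2 = (4096.00 + 1.33634e+06)/2 = 670216.
Running total after boundary: 9.75075e+06.
Correction k=1: B_{2}/2! · (f^{(1)}(34) − f^{(1)}(8)) = 1/12 · (157216 − 2048.00) = 12930.7.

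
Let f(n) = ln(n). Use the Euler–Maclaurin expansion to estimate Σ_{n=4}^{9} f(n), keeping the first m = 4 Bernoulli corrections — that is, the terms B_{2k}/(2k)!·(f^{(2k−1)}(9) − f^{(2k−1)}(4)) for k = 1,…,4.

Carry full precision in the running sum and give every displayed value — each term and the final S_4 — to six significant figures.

S_4 ≈ 11.0101

Integral: ∫_4^9 ln(x) dx = 9.22984.
½[f(4) + f(9)] = ½[1.38629 + 2.19722] = 1.79176.
Integral + boundary = 11.0216.
Correction k=1: B_{2}/2! · (f^{(1)}(9) − f^{(1)}(4)) = 1/12 · (0.111111 − 0.250000) = -0.0115741.
Partial sum through k=1: 11.0100.
Correction k=2: B_{4}/4! · (f^{(3)}(9) − f^{(3)}(4)) = −1/720 · (0.00274348 − 0.0312500) = 3.95924e-05.
Partial sum through k=2: 11.0101.
Correction k=3: B_{6}/6! · (f^{(5)}(9) − f^{(5)}(4)) = 1/30240 · (0.000406442 − 0.0234375) = -7.61609e-07.
Partial sum through k=3: 11.0101.
Correction k=4: B_{8}/8! · (f^{(7)}(9) − f^{(7)}(4)) = −1/1209600 · (0.000150534 − 0.0439453) = 3.62060e-08.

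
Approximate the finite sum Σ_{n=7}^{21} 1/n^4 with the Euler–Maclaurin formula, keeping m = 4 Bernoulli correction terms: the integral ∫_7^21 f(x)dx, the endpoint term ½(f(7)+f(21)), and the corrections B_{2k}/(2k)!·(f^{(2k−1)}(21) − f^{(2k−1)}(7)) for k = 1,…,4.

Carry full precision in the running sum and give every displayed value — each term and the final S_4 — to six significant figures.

Integral: ∫_7^21 1/x^4 dx = 0.000935824.
Boundary: ½(f(7) + f(21)) = ½(0.000416493 + 5.14189e-06) = 0.000210818.
Integral + boundary = 0.00114664.
Order-1 term: 1/12 · (-9.79408e-07 − (-0.000237996)) = 1.97514e-05.
Running total after k=1: 0.00116639.
Order-2 term: −1/720 · (-6.66264e-08 − (-0.000145712)) = -2.02285e-07.
Running total after k=2: 0.00116619.
Order-3 term: 1/30240 · (-8.46049e-09 − (-0.000166528)) = 5.50659e-09.
Running total after k=3: 0.00116620.
Order-4 term: −1/1209600 · (-1.72663e-09 − (-0.000305868)) = -2.52865e-10.

S_4 ≈ 0.00116620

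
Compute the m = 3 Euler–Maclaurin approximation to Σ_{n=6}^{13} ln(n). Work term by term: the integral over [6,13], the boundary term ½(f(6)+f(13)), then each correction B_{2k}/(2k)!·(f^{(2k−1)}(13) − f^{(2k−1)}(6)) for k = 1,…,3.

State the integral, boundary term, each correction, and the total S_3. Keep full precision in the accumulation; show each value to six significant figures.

The integral term ∫_6^13 ln(x) dx = 15.5938.
½[f(6) + f(13)] = ½[1.79176 + 2.56495] = 2.17835.
Running total after boundary: 17.7721.
Correction k=1: B_{2}/2! · (f^{(1)}(13) − f^{(1)}(6)) = 1/12 · (0.0769231 − 0.166667) = -0.00747863.
Partial sum through k=1: 17.7647.
Correction k=2: B_{4}/4! · (f^{(3)}(13) − f^{(3)}(6)) = −1/720 · (0.000910332 − 0.00925926) = 1.15957e-05.
Partial sum through k=2: 17.7647.
Correction k=3: B_{6}/6! · (f^{(5)}(13) − f^{(5)}(6)) = 1/30240 · (6.46390e-05 − 0.00308642) = -9.99266e-08.

S_3 ≈ 17.7647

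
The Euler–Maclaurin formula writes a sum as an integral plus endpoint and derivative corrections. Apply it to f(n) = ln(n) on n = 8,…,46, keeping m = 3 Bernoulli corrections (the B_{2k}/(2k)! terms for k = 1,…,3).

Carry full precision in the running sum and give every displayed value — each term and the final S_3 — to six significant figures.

∫_8^46 ln(x) dx evaluates to 121.482.
Boundary: ½(f(8) + f(46)) = ½(2.07944 + 3.82864) = 2.95404.
Running total after boundary: 124.436.
Correction k=1: B_{2}/2! · (f^{(1)}(46) − f^{(1)}(8)) = 1/12 · (0.0217391 − 0.125000) = -0.00860507.
Partial sum through k=1: 124.427.
Correction k=2: B_{4}/4! · (f^{(3)}(46) − f^{(3)}(8)) = −1/720 · (2.05474e-05 − 0.00390625) = 5.39681e-06.
Partial sum through k=2: 124.427.
Correction k=3: B_{6}/6! · (f^{(5)}(46) − f^{(5)}(8)) = 1/30240 · (1.16526e-07 − 0.000732422) = -2.42164e-08.

S_3 ≈ 124.427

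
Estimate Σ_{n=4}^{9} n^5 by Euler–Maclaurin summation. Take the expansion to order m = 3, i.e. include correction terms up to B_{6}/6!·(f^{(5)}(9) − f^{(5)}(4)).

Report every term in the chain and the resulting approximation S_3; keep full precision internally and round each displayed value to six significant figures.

S_3 ≈ 120549

∫_4^9 x^5 dx evaluates to 87890.8.
Endpoint term: (f(4) + f(9))/2 = (1024.00 + 59049.0)/2 = 30036.5.
So far: 117927.
Order-1 term: 1/12 · (32805.0 − 1280.00) = 2627.08.
Running total after k=1: 120554.
Order-2 term: −1/720 · (4860.00 − 960.000) = -5.41667.
Running total after k=2: 120549.
Order-3 term: 1/30240 · (120.000 − 120.000) = 0.00000.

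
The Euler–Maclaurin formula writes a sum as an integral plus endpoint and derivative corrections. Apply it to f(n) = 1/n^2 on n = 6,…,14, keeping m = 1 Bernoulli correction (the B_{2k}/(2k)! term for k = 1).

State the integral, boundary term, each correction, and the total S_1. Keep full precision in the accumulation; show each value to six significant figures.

Integral: ∫_6^14 1/x^2 dx = 0.0952381.
Endpoint term: (f(6) + f(14))/2 = (0.0277778 + 0.00510204)/2 = 0.0164399.
So far: 0.111678.
k=1: B_{2}/(2)! × [f^{(1)}(14) − f^{(1)}(6)] = 1/12 × (-0.000728863 − (-0.00925926)) = 0.000710866.

S_1 ≈ 0.112389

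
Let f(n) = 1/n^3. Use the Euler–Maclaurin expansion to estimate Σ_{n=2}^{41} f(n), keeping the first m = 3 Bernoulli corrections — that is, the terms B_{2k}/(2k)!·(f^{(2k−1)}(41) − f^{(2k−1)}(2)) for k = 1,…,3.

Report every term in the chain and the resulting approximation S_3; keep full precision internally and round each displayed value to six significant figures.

∫_2^41 1/x^3 dx evaluates to 0.124703.
Boundary: ½(f(2) + f(41)) = ½(0.125000 + 1.45094e-05) = 0.0625073.
Running total after boundary: 0.187210.
Order-1 term: 1/12 · (-1.06166e-06 − (-0.187500)) = 0.0156249.
After k=1: 0.202835.
Order-2 term: −1/720 · (-1.26313e-08 − (-0.937500)) = -0.00130208.
After k=2: 0.201533.
Order-3 term: 1/30240 · (-3.15595e-10 − (-9.84375)) = 0.000325521.

S_3 ≈ 0.201858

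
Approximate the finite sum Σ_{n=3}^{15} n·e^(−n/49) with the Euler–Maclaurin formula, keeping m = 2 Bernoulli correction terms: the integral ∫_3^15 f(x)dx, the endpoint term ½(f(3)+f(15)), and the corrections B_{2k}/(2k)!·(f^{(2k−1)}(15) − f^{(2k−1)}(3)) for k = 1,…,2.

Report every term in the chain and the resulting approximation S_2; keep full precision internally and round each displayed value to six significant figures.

S_2 ≈ 94.5560

∫_3^15 x·e^(−x/49) dx evaluates to 87.6538.
½[f(3) + f(15)] = ½[2.82184 + 11.0444] = 6.93314.
So far: 94.5870.
k=1: B_{2}/(2)! × [f^{(1)}(15) − f^{(1)}(3)] = 1/12 × (0.510900 − 0.883024) = -0.0310103.
After k=1: 94.5560.
k=2: B_{4}/(4)! × [f^{(3)}(15) − f^{(3)}(3)] = −1/720 × (0.000826111 − 0.00115129) = 4.51638e-07.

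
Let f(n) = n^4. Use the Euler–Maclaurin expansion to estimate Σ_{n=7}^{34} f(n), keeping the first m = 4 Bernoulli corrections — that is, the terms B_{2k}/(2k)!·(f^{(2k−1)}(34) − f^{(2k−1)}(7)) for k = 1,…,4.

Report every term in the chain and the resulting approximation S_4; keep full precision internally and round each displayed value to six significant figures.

∫_7^34 x^4 dx evaluates to 9.08372e+06.
½[f(7) + f(34)] = ½[2401.00 + 1.33634e+06] = 669368.
So far: 9.75309e+06.
Order-1 term: 1/12 · (157216 − 1372.00) = 12987.0.
After k=1: 9.76608e+06.
Order-2 term: −1/720 · (816.000 − 168.000) = -0.900000.
After k=2: 9.76608e+06.
Order-3 term: 1/30240 · (0.00000 − 0.00000) = 0.00000.
After k=3: 9.76608e+06.
Order-4 term: −1/1209600 · (0.00000 − 0.00000) = 0.00000.

S_4 ≈ 9.76608e+06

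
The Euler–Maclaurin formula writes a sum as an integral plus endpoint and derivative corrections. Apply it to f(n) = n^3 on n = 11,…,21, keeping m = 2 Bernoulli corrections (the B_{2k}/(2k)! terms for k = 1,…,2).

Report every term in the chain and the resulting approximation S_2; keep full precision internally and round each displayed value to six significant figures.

S_2 ≈ 50336.0

∫_11^21 x^3 dx evaluates to 44960.0.
Boundary: ½(f(11) + f(21)) = ½(1331.00 + 9261.00) = 5296.00.
Running total after boundary: 50256.0.
k=1: B_{2}/(2)! × [f^{(1)}(21) − f^{(1)}(11)] = 1/12 × (1323.00 − 363.000) = 80.0000.
Partial sum through k=1: 50336.0.
k=2: B_{4}/(4)! × [f^{(3)}(21) − f^{(3)}(11)] = −1/720 × (6.00000 − 6.00000) = 0.00000.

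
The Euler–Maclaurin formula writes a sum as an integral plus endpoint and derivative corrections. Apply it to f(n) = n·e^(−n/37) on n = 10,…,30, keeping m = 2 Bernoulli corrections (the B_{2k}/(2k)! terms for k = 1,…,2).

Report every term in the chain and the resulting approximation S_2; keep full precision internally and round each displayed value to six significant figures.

S_2 ≈ 235.693

Integral: ∫_10^30 x·e^(−x/37) dx = 225.249.
Boundary: ½(f(10) + f(30)) = ½(7.63173 + 13.3349) = 10.4833.
Running total after boundary: 235.732.
Correction k=1: B_{2}/2! · (f^{(1)}(30) − f^{(1)}(10)) = 1/12 · (0.0840941 − 0.556910) = -0.0394013.
Running total after k=1: 235.693.
Correction k=2: B_{4}/4! · (f^{(3)}(30) − f^{(3)}(10)) = −1/720 · (0.000710803 − 0.00152174) = 1.12630e-06.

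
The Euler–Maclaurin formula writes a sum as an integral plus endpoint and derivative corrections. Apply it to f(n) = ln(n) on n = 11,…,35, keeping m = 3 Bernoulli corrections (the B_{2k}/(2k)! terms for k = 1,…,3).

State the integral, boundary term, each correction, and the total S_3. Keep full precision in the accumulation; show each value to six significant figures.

S_3 ≈ 77.0318

Integral: ∫_11^35 ln(x) dx = 74.0603.
½[f(11) + f(35)] = ½[2.39790 + 3.55535] = 2.97662.
Running total after boundary: 77.0370.
Order-1 term: 1/12 · (0.0285714 − 0.0909091) = -0.00519481.
Running total after k=1: 77.0318.
Order-2 term: −1/720 · (4.66472e-05 − 0.00150263) = 2.02220e-06.
Running total after k=2: 77.0318.
Order-3 term: 1/30240 · (4.56952e-07 − 0.000149021) = -4.91284e-09.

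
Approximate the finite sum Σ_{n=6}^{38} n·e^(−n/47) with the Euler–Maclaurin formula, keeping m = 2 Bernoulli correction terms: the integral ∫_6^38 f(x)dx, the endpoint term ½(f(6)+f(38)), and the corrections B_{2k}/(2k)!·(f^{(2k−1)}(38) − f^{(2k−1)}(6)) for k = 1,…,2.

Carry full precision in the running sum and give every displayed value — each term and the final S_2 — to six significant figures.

The integral term ∫_6^38 x·e^(−x/47) dx = 412.604.
½[f(6) + f(38)] = ½[5.28092 + 16.9298] = 11.1054.
So far: 423.710.
Correction k=1: B_{2}/2! · (f^{(1)}(38) − f^{(1)}(6)) = 1/12 · (0.0853126 − 0.767793) = -0.0568734.
Running total after k=1: 423.653.
Correction k=2: B_{4}/4! · (f^{(3)}(38) − f^{(3)}(6)) = −1/720 · (0.000441989 − 0.00114445) = 9.75645e-07.

S_2 ≈ 423.653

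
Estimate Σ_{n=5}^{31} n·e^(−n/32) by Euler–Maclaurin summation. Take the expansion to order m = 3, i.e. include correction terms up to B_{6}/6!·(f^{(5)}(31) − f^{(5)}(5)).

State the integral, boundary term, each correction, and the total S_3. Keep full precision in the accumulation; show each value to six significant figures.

∫_5^31 x·e^(−x/32) dx evaluates to 247.542.
Endpoint term: (f(5) + f(31))/2 = (4.27673 + 11.7663)/2 = 8.02150.
Running total after boundary: 255.563.
k=1: B_{2}/(2)! × [f^{(1)}(31) − f^{(1)}(5)] = 1/12 × (0.0118612 − 0.721698) = -0.0591530.
Partial sum through k=1: 255.504.
k=2: B_{4}/(4)! × [f^{(3)}(31) − f^{(3)}(5)] = −1/720 × (0.000752906 − 0.00237538) = 2.25344e-06.
Partial sum through k=2: 255.504.
k=3: B_{6}/(6)! × [f^{(5)}(31) − f^{(5)}(5)] = 1/30240 × (1.45921e-06 − 3.95115e-06) = -8.24054e-11.

S_3 ≈ 255.504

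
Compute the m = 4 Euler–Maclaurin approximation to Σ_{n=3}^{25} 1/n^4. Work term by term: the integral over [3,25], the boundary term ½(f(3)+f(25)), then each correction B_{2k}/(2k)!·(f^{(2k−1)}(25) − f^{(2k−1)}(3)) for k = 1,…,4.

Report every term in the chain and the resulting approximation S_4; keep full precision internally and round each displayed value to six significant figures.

∫_3^25 1/x^4 dx evaluates to 0.0123243.
½[f(3) + f(25)] = ½[0.0123457 + 2.56000e-06] = 0.00617412.
So far: 0.0184985.
Order-1 term: 1/12 · (-4.09600e-07 − (-0.0164609)) = 0.00137171.
Running total after k=1: 0.0198702.
Order-2 term: −1/720 · (-1.96608e-08 − (-0.0548697)) = -7.62079e-05.
Running total after k=2: 0.0197940.
Order-3 term: 1/30240 · (-1.76161e-09 − (-0.341411)) = 1.12901e-05.
Running total after k=3: 0.0198053.
Order-4 term: −1/1209600 · (-2.53672e-10 − (-3.41411)) = -2.82251e-06.

S_4 ≈ 0.0198024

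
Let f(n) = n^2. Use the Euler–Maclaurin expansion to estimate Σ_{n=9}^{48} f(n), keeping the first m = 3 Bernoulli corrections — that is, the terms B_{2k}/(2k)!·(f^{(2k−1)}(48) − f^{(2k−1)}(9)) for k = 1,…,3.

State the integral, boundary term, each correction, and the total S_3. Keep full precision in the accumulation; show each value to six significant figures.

S_3 ≈ 37820.0

The integral term ∫_9^48 x^2 dx = 36621.0.
½[f(9) + f(48)] = ½[81.0000 + 2304.00] = 1192.50.
Running total after boundary: 37813.5.
Correction k=1: B_{2}/2! · (f^{(1)}(48) − f^{(1)}(9)) = 1/12 · (96.0000 − 18.0000) = 6.50000.
After k=1: 37820.0.
Correction k=2: B_{4}/4! · (f^{(3)}(48) − f^{(3)}(9)) = −1/720 · (0.00000 − 0.00000) = 0.00000.
After k=2: 37820.0.
Correction k=3: B_{6}/6! · (f^{(5)}(48) − f^{(5)}(9)) = 1/30240 · (0.00000 − 0.00000) = 0.00000.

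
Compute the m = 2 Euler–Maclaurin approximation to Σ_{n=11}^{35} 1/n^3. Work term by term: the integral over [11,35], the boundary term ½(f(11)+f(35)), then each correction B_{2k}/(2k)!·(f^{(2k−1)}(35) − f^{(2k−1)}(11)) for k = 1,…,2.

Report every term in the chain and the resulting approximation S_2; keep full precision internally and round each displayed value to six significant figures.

S_2 ≈ 0.00412825

∫_11^35 1/x^3 dx evaluates to 0.00372407.
Boundary: ½(f(11) + f(35)) = ½(0.000751315 + 2.33236e-05) = 0.000387319.
Integral + boundary = 0.00411139.
Order-1 term: 1/12 · (-1.99917e-06 − (-0.000204904)) = 1.69087e-05.
After k=1: 0.00412830.
Order-2 term: −1/720 · (-3.26395e-08 − (-3.38684e-05)) = -4.69942e-08.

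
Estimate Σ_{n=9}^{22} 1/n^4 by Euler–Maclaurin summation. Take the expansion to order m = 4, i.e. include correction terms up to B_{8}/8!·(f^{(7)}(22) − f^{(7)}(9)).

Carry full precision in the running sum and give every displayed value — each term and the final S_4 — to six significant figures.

S_4 ≈ 0.000509831

Integral: ∫_9^22 1/x^4 dx = 0.000425943.
½[f(9) + f(22)] = ½[0.000152416 + 4.26883e-06] = 7.83423e-05.
Integral + boundary = 0.000504285.
Order-1 term: 1/12 · (-7.76152e-07 − (-6.77404e-05)) = 5.58035e-06.
After k=1: 0.000509865.
Order-2 term: −1/720 · (-4.81086e-08 − (-2.50890e-05)) = -3.47790e-08.
After k=2: 0.000509830.
Order-3 term: 1/30240 · (-5.56628e-09 − (-1.73455e-05)) = 5.73410e-10.
After k=3: 0.000509831.
Order-4 term: −1/1209600 · (-1.03505e-09 − (-1.92728e-05)) = -1.59323e-11.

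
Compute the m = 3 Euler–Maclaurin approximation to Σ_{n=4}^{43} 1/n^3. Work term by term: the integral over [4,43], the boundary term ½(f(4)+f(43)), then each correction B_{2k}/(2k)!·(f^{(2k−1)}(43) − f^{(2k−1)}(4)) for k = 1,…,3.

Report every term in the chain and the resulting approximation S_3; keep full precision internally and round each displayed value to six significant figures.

S_3 ≈ 0.0397558

Integral: ∫_4^43 1/x^3 dx = 0.0309796.
Boundary: ½(f(4) + f(43)) = ½(0.0156250 + 1.25775e-05) = 0.00781879.
Running total after boundary: 0.0387984.
Correction k=1: B_{2}/2! · (f^{(1)}(43) − f^{(1)}(4)) = 1/12 · (-8.77501e-07 − (-0.0117188)) = 0.000976489.
Partial sum through k=1: 0.0397749.
Correction k=2: B_{4}/4! · (f^{(3)}(43) − f^{(3)}(4)) = −1/720 · (-9.49162e-09 − (-0.0146484)) = -2.03450e-05.
Partial sum through k=2: 0.0397545.
Correction k=3: B_{6}/6! · (f^{(5)}(43) − f^{(5)}(4)) = 1/30240 · (-2.15602e-10 − (-0.0384521)) = 1.27157e-06.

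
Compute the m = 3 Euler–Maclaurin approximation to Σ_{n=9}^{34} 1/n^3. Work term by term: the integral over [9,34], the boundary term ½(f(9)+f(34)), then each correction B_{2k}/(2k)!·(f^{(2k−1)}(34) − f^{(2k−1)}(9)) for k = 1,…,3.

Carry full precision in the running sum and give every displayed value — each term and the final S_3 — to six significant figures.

S_3 ≈ 0.00647667

Integral: ∫_9^34 1/x^3 dx = 0.00574031.
½[f(9) + f(34)] = ½[0.00137174 + 2.54427e-05] = 0.000698592.
Running total after boundary: 0.00643891.
Order-1 term: 1/12 · (-2.24494e-06 − (-0.000457247)) = 3.79169e-05.
Running total after k=1: 0.00647682.
Order-2 term: −1/720 · (-3.88399e-08 − (-0.000112901)) = -1.56752e-07.
Running total after k=2: 0.00647667.
Order-3 term: 1/30240 · (-1.41114e-09 − (-5.85410e-05)) = 1.93583e-09.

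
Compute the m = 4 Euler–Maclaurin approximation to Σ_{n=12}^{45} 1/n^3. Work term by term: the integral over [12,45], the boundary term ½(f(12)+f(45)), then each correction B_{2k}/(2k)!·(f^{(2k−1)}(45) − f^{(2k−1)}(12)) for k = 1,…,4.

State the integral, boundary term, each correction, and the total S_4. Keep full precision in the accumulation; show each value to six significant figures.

S_4 ≈ 0.00353212

∫_12^45 1/x^3 dx evaluates to 0.00322531.
½[f(12) + f(45)] = ½[0.000578704 + 1.09739e-05] = 0.000294839.
So far: 0.00352015.
Correction k=1: B_{2}/2! · (f^{(1)}(45) − f^{(1)}(12)) = 1/12 · (-7.31596e-07 − (-0.000144676)) = 1.19954e-05.
After k=1: 0.00353214.
Correction k=2: B_{4}/4! · (f^{(3)}(45) − f^{(3)}(12)) = −1/720 · (-7.22564e-09 − (-2.00939e-05)) = -2.78981e-08.
After k=2: 0.00353211.
Correction k=3: B_{6}/6! · (f^{(5)}(45) − f^{(5)}(12)) = 1/30240 · (-1.49865e-10 − (-5.86071e-06)) = 1.93802e-10.
After k=3: 0.00353212.
Correction k=4: B_{8}/8! · (f^{(7)}(45) − f^{(7)}(12)) = −1/1209600 · (-5.32854e-12 − (-2.93036e-06)) = -2.42258e-12.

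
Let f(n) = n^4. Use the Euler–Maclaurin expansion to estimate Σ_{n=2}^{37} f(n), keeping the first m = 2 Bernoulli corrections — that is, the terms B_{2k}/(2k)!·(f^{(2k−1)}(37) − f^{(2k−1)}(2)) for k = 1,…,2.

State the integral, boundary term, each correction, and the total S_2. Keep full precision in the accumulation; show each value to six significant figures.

The integral term ∫_2^37 x^4 dx = 1.38688e+07.
½[f(2) + f(37)] = ½[16.0000 + 1.87416e+06] = 937088.
Integral + boundary = 1.48059e+07.
k=1: B_{2}/(2)! × [f^{(1)}(37) − f^{(1)}(2)] = 1/12 × (202612 − 32.0000) = 16881.7.
Partial sum through k=1: 1.48228e+07.
k=2: B_{4}/(4)! × [f^{(3)}(37) − f^{(3)}(2)] = −1/720 × (888.000 − 48.0000) = -1.16667.

S_2 ≈ 1.48228e+07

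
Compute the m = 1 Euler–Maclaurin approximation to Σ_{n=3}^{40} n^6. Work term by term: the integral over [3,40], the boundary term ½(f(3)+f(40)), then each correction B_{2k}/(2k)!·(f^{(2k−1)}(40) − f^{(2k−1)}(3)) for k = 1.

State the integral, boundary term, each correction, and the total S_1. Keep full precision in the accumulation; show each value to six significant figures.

S_1 ≈ 2.55049e+10

The integral term ∫_3^40 x^6 dx = 2.34057e+10.
½[f(3) + f(40)] = ½[729.000 + 4.09600e+09] = 2.04800e+09.
Integral + boundary = 2.54537e+10.
Order-1 term: 1/12 · (6.14400e+08 − 1458.00) = 5.11999e+07.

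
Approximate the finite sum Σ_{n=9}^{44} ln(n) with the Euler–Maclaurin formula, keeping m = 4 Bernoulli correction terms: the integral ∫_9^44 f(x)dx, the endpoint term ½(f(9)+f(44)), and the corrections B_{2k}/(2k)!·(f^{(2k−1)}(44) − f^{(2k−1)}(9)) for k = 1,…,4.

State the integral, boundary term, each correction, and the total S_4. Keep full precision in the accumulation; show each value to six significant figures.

The integral term ∫_9^44 ln(x) dx = 111.729.
½[f(9) + f(44)] = ½[2.19722 + 3.78419] = 2.99071.
Running total after boundary: 114.720.
Order-1 term: 1/12 · (0.0227273 − 0.111111) = -0.00736532.
Partial sum through k=1: 114.713.
Order-2 term: −1/720 · (2.34786e-05 − 0.00274348) = 3.77779e-06.
Partial sum through k=2: 114.713.
Order-3 term: 1/30240 · (1.45528e-07 − 0.000406442) = -1.34357e-08.
Partial sum through k=3: 114.713.
Order-4 term: −1/1209600 · (2.25509e-09 − 0.000150534) = 1.24448e-10.

S_4 ≈ 114.713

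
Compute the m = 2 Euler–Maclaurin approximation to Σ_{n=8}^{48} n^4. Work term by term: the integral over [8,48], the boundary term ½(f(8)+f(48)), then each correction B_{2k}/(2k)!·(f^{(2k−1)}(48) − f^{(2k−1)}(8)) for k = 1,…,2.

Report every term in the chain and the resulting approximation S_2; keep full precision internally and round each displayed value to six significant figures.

The integral term ∫_8^48 x^4 dx = 5.09542e+07.
Endpoint term: (f(8) + f(48))/2 = (4096.00 + 5.30842e+06)/2 = 2.65626e+06.
Running total after boundary: 5.36105e+07.
k=1: B_{2}/(2)! × [f^{(1)}(48) − f^{(1)}(8)] = 1/12 × (442368 − 2048.00) = 36693.3.
After k=1: 5.36472e+07.
k=2: B_{4}/(4)! × [f^{(3)}(48) − f^{(3)}(8)] = −1/720 × (1152.00 − 192.000) = -1.33333.

S_2 ≈ 5.36472e+07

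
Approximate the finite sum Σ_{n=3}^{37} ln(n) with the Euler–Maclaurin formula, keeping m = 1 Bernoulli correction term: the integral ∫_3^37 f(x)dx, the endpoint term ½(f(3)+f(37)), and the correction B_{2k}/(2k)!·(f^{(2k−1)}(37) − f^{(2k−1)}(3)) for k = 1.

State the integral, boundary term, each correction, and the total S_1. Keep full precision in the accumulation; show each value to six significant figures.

∫_3^37 ln(x) dx evaluates to 96.3081.
Boundary: ½(f(3) + f(37)) = ½(1.09861 + 3.61092) = 2.35477.
So far: 98.6629.
k=1: B_{2}/(2)! × [f^{(1)}(37) − f^{(1)}(3)] = 1/12 × (0.0270270 − 0.333333) = -0.0255255.

S_1 ≈ 98.6374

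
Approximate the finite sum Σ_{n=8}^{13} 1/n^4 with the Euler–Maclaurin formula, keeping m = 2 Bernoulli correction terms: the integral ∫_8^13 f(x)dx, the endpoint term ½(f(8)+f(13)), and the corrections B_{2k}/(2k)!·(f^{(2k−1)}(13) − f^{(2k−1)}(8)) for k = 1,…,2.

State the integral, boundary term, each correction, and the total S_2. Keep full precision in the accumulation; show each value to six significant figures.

∫_8^13 1/x^4 dx evaluates to 0.000499320.
Endpoint term: (f(8) + f(13))/2 = (0.000244141 + 3.50128e-05)/2 = 0.000139577.
So far: 0.000638896.
Order-1 term: 1/12 · (-1.07732e-05 − (-0.000122070)) = 9.27476e-06.
After k=1: 0.000648171.
Order-2 term: −1/720 · (-1.91240e-06 − (-5.72205e-05)) = -7.68168e-08.

S_2 ≈ 0.000648094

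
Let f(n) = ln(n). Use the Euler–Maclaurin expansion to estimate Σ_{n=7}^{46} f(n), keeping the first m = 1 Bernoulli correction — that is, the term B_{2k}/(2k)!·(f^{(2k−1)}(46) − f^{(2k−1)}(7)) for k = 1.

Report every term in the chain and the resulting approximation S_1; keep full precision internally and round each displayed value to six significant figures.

S_1 ≈ 126.373

∫_7^46 ln(x) dx evaluates to 123.496.
½[f(7) + f(46)] = ½[1.94591 + 3.82864] = 2.88728.
Running total after boundary: 126.383.
k=1: B_{2}/(2)! × [f^{(1)}(46) − f^{(1)}(7)] = 1/12 × (0.0217391 − 0.142857) = -0.0100932.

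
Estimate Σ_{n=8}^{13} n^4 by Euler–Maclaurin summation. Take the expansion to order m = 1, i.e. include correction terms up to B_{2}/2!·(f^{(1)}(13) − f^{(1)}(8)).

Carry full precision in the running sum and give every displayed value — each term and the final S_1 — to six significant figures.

Integral: ∫_8^13 x^4 dx = 67705.0.
Boundary: ½(f(8) + f(13)) = ½(4096.00 + 28561.0) = 16328.5.
Running total after boundary: 84033.5.
Order-1 term: 1/12 · (8788.00 − 2048.00) = 561.667.

S_1 ≈ 84595.2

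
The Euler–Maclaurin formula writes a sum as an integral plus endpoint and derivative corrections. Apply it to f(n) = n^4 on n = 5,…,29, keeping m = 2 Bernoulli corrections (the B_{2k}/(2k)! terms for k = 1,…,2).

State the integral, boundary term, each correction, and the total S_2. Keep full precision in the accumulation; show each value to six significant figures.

∫_5^29 x^4 dx evaluates to 4.10160e+06.
Boundary: ½(f(5) + f(29)) = ½(625.000 + 707281) = 353953.
So far: 4.45556e+06.
Order-1 term: 1/12 · (97556.0 − 500.000) = 8088.00.
After k=1: 4.46365e+06.
Order-2 term: −1/720 · (696.000 − 120.000) = -0.800000.

S_2 ≈ 4.46364e+06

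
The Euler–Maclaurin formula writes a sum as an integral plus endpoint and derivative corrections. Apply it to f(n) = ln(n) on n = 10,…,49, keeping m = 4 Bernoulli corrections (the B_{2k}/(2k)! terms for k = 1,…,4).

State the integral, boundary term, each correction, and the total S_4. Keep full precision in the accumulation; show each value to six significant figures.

S_4 ≈ 131.764

Integral: ∫_10^49 ln(x) dx = 128.673.
Boundary: ½(f(10) + f(49)) = ½(2.30259 + 3.89182) = 3.09720.
Integral + boundary = 131.771.
Correction k=1: B_{2}/2! · (f^{(1)}(49) − f^{(1)}(10)) = 1/12 · (0.0204082 − 0.100000) = -0.00663265.
Running total after k=1: 131.764.
Correction k=2: B_{4}/4! · (f^{(3)}(49) − f^{(3)}(10)) = −1/720 · (1.69997e-05 − 0.00200000) = 2.75417e-06.
Running total after k=2: 131.764.
Correction k=3: B_{6}/6! · (f^{(5)}(49) − f^{(5)}(10)) = 1/30240 · (8.49632e-08 − 0.000240000) = -7.93370e-09.
Running total after k=3: 131.764.
Correction k=4: B_{8}/8! · (f^{(7)}(49) − f^{(7)}(10)) = −1/1209600 · (1.06160e-09 − 7.20000e-05) = 5.95229e-11.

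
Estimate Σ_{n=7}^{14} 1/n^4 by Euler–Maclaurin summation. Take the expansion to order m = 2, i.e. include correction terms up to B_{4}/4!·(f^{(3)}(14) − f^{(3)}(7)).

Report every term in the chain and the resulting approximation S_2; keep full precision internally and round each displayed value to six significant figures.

S_2 ≈ 0.00109061

∫_7^14 1/x^4 dx evaluates to 0.000850340.
½[f(7) + f(14)] = ½[0.000416493 + 2.60308e-05] = 0.000221262.
So far: 0.00107160.
k=1: B_{2}/(2)! × [f^{(1)}(14) − f^{(1)}(7)] = 1/12 × (-7.43738e-06 − (-0.000237996)) = 1.92132e-05.
Running total after k=1: 0.00109082.
k=2: B_{4}/(4)! × [f^{(3)}(14) − f^{(3)}(7)] = −1/720 × (-1.13837e-06 − (-0.000145712)) = -2.00797e-07.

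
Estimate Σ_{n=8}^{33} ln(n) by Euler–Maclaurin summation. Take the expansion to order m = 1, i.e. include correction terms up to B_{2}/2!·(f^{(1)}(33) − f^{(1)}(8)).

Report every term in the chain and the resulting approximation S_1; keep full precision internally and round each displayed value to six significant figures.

Integral: ∫_8^33 ln(x) dx = 73.7492.
½[f(8) + f(33)] = ½[2.07944 + 3.49651] = 2.78797.
So far: 76.5372.
k=1: B_{2}/(2)! × [f^{(1)}(33) − f^{(1)}(8)] = 1/12 × (0.0303030 − 0.125000) = -0.00789141.

S_1 ≈ 76.5293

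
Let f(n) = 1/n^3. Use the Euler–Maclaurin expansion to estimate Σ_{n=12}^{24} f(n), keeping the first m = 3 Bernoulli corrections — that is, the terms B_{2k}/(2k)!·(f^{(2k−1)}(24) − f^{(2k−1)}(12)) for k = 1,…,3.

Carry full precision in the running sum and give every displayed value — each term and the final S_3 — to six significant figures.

∫_12^24 1/x^3 dx evaluates to 0.00260417.
Endpoint term: (f(12) + f(24))/2 = (0.000578704 + 7.23380e-05)/2 = 0.000325521.
So far: 0.00292969.
Order-1 term: 1/12 · (-9.04225e-06 − (-0.000144676)) = 1.13028e-05.
Running total after k=1: 0.00294099.
Order-2 term: −1/720 · (-3.13967e-07 − (-2.00939e-05)) = -2.74721e-08.
Running total after k=2: 0.00294096.
Order-3 term: 1/30240 · (-2.28934e-08 − (-5.86071e-06)) = 1.93050e-10.

S_3 ≈ 0.00294096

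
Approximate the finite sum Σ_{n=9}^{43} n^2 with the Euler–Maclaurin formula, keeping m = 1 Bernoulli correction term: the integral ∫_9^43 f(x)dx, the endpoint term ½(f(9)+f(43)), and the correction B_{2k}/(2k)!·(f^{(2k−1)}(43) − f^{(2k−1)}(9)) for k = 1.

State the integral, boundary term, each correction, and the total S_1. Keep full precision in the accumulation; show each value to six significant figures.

S_1 ≈ 27230.0

The integral term ∫_9^43 x^2 dx = 26259.3.
½[f(9) + f(43)] = ½[81.0000 + 1849.00] = 965.000.
Running total after boundary: 27224.3.
Order-1 term: 1/12 · (86.0000 − 18.0000) = 5.66667.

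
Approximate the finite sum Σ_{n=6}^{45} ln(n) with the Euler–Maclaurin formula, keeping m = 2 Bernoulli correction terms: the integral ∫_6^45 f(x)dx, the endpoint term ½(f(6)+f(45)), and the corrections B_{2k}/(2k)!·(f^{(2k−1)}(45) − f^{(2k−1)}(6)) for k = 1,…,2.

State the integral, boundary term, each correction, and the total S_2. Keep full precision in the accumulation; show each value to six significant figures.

Integral: ∫_6^45 ln(x) dx = 121.549.
Endpoint term: (f(6) + f(45))/2 = (1.79176 + 3.80666)/2 = 2.79921.
Running total after boundary: 124.348.
Correction k=1: B_{2}/2! · (f^{(1)}(45) − f^{(1)}(6)) = 1/12 · (0.0222222 − 0.166667) = -0.0120370.
After k=1: 124.336.
Correction k=2: B_{4}/4! · (f^{(3)}(45) − f^{(3)}(6)) = −1/720 · (2.19479e-05 − 0.00925926) = 1.28296e-05.

S_2 ≈ 124.336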